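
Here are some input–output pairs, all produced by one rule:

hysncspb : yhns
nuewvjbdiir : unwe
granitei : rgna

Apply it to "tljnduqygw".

Looking at the pairs, the operation is to swap each adjacent pair of characters (1↔2, 3↔4, ...), then keep only the first 4 characters.
Applying both steps to "tljnduqygw": "ltnjudyqwg", then "ltnj".

ltnj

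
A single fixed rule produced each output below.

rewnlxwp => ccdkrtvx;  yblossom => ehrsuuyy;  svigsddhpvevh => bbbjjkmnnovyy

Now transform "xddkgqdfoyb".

In each case the input is transformed by: shift every letter 6 places forward in the alphabet (wrapping around), then sort the characters into alphabetical order.
For "xddkgqdfoyb", step one produces "djjqmwjlueh"; step two turns that into "dehjjjlmquw".
(Check on "svigsddhpvevh": → "ybomyjjnvbkbn" → "bbbjjkmnnovyy" ✓)

dehjjjlmquw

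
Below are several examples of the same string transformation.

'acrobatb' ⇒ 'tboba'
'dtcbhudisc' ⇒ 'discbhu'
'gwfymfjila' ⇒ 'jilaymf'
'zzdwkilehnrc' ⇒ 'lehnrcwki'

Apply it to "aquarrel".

elarr

The transformation: delete the first 3 characters, then move the first 3 characters to the end (rotate left by 3).
Applying both steps to "aquarrel": "arrel", then "elarr".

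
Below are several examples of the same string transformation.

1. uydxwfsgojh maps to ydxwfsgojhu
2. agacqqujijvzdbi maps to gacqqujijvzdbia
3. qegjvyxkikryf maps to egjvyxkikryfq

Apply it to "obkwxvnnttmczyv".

What's happening: move the first character to the end.
So "obkwxvnnttmczyv" becomes "bkwxvnnttmczyvo".

bkwxvnnttmczyvo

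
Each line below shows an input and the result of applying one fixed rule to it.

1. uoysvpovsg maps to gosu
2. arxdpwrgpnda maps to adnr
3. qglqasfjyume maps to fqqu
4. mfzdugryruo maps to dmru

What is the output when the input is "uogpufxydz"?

The rule is to keep one character in every 3, starting at position 1 (positions 1st, 4th, 7th, ...), then sort the characters into alphabetical order.
Working it through for "uogpufxydz": intermediate "upxz", final "puxz".

puxz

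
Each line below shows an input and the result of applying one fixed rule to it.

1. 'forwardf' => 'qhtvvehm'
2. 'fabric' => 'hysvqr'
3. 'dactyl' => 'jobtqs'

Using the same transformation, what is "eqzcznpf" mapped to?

The rule is to shift every letter 10 places backward in the alphabet (wrapping around), then swap the front and back halves of the string.
Applying that to "eqzcznpf" gives "pdfvugps".

pdfvugps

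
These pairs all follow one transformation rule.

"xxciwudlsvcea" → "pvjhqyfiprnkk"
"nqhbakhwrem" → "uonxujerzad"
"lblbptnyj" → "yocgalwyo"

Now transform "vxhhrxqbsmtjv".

Each output is the input with this applied: move the first 2 characters to the end (rotate left by 2), then shift every letter 13 places forward in the alphabet (wrapping around) — i.e. ROT13.
On "vxhhrxqbsmtjv": the first step gives "hhrxqbsmtjvvx", and the second then gives "uuekdofzgwiik".

uuekdofzgwiik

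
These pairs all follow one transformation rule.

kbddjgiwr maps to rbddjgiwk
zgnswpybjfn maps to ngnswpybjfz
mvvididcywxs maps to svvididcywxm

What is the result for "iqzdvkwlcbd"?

Rule — swap the first and last characters.
On "iqzdvkwlcbd" that produces "dqzdvkwlcbi".

dqzdvkwlcbi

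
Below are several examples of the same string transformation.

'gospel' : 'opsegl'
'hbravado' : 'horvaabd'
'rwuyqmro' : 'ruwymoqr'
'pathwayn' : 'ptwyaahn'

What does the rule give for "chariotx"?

What's happening: sort the characters into alphabetical order, then swap the front and back halves of the string.
"chariotx" → "ortxachi".

ortxachi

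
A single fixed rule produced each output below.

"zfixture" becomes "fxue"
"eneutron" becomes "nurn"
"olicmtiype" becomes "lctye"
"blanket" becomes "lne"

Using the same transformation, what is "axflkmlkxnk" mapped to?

xlmkn

Each output is the input with this applied: keep every other character starting from the second (positions 2nd, 4th, 6th, ...).
So "axflkmlkxnk" becomes "xlmkn".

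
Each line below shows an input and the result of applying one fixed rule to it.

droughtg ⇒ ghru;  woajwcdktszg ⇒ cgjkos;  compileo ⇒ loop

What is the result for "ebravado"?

Looking at the pairs, the operation is to keep every other character starting from the second (positions 2nd, 4th, 6th, ...), then sort the characters into alphabetical order.
Applying both steps to "ebravado": "baao", then "aabo".

aabo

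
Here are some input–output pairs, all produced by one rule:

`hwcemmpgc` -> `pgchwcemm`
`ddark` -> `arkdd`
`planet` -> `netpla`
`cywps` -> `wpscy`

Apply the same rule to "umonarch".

The pattern: move the last 3 characters to the front (rotate right by 3).
For "umonarch" the result is "rchumona".

rchumona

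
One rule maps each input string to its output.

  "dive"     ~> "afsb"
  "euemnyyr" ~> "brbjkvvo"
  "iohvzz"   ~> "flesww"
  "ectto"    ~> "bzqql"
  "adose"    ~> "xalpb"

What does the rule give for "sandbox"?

pxkaylu

Each output is the input with this applied: shift every letter 3 places backward in the alphabet (wrapping around).
For "sandbox" the result is "pxkaylu".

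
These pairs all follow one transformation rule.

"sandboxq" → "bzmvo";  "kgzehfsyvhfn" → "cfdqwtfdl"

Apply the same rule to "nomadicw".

ybgau

The transformation: delete the first 3 characters, then shift every letter 2 places backward in the alphabet (wrapping around).
"nomadicw" → "adicw" → "ybgau".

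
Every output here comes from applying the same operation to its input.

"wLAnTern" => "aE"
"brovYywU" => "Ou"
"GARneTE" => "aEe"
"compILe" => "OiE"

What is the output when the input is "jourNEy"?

Looking at the pairs, the operation is to flip the case of every letter, then keep only the vowels.
Doing the same to "jourNEy": "OUe".

OUe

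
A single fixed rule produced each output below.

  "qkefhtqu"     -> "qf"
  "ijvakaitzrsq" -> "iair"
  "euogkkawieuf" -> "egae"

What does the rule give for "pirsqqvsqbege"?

psvb

Rule — move the last 2 characters to the front (rotate right by 2), then keep one character in every 3, starting at position 3 (positions 3rd, 6th, 9th, ...).
Working it through for "pirsqqvsqbege": intermediate "gepirsqqvsqbe", final "psvb".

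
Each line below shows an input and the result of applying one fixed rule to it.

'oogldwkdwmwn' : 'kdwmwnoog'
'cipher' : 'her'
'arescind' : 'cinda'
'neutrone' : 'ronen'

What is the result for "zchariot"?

Looking at the pairs, the operation is to swap the front and back halves of the string, then delete the last 3 characters.
So "zchariot" becomes "riotz".

riotz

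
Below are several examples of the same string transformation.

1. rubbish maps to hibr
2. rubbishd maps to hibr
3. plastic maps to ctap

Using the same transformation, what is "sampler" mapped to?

Each output is the input with this applied: keep every other character starting from the first (positions 1st, 3rd, 5th, ...), then reverse the string.
For "sampler", step one produces "smlr"; step two turns that into "rlms".

rlms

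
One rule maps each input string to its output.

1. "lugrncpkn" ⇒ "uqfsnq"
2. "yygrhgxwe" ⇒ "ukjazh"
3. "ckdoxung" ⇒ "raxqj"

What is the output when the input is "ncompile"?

psloh

The transformation: delete the first 3 characters, then shift every letter 3 places forward in the alphabet (wrapping around).
Starting from "ncompile": after the first operation, "mpile"; after the second, "psloh".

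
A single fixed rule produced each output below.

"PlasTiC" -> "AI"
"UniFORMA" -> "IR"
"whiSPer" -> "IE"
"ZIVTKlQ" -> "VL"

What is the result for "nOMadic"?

In each case the input is transformed by: keep one character in every 3, starting at position 3 (positions 3rd, 6th, 9th, ...), then convert every letter to uppercase.
For "nOMadic", step one produces "Mi"; step two turns that into "MI".

MI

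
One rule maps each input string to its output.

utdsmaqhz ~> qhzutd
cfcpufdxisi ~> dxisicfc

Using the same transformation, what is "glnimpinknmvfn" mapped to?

inknmvfngln

In each case the input is transformed by: move the first 3 characters to the end (rotate left by 3), then delete the first 3 characters.
So "glnimpinknmvfn" becomes "inknmvfngln".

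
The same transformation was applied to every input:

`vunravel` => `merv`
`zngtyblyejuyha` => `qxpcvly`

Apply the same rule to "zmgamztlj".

qxdka

Each output is the input with this applied: shift every letter 9 places backward in the alphabet (wrapping around), then keep every other character starting from the first (positions 1st, 3rd, 5th, ...).
"zmgamztlj" → "qdxrdqkca" → "qxdka".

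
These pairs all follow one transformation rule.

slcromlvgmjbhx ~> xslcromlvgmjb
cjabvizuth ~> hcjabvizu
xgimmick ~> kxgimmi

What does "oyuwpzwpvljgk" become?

koyuwpzwpvlj

Each output is the input with this applied: move the last character to the front, then delete the last character.
Working it through for "oyuwpzwpvljgk": intermediate "koyuwpzwpvljg", final "koyuwpzwpvlj".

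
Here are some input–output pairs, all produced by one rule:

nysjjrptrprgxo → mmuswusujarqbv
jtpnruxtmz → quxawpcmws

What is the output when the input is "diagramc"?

The rule is to shift every letter 3 places forward in the alphabet (wrapping around), then move the first 3 characters to the end (rotate left by 3).
On "diagramc": the first step gives "gldjudpf", and the second then gives "judpfgld".

judpfgld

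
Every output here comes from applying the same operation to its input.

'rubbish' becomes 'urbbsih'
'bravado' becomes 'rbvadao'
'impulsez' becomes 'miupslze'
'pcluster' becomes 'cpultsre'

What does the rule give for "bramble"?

The pattern: swap each adjacent pair of characters (1↔2, 3↔4, ...).
On "bramble" that produces "rbmalbe".

rbmalbe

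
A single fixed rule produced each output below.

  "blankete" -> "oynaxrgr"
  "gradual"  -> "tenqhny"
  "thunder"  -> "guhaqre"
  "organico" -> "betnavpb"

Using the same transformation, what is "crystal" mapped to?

Rule — shift every letter 13 places forward in the alphabet (wrapping around) — i.e. ROT13.
Applying that to "crystal" gives "pelfgny".

pelfgny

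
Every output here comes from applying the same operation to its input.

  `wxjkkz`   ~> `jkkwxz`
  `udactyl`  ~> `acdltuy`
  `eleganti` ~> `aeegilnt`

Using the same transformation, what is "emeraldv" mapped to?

adeelmrv

What's happening: sort the characters into alphabetical order.
So "emeraldv" becomes "adeelmrv".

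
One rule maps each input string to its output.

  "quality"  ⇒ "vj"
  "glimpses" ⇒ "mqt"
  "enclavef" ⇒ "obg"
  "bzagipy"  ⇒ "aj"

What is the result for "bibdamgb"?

jbc

Rule — keep one character in every 3, starting at position 2 (positions 2nd, 5th, 8th, ...), then shift every letter 1 place forward in the alphabet (wrapping around).
Applying both steps to "bibdamgb": "iab", then "jbc".
(Check on "bzagipy": → "zi" → "aj" ✓)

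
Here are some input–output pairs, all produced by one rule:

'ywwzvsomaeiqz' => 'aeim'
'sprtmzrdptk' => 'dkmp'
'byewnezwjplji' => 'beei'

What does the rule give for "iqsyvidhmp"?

The pattern: sort the characters into alphabetical order, then keep only the first 4 characters.
"iqsyvidhmp" → "dhiimpqsvy" → "dhii".

dhii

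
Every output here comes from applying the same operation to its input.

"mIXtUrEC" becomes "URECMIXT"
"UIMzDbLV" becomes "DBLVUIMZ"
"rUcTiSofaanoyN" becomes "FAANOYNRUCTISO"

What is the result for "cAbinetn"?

NETNCABI

Rule — swap the front and back halves of the string, then convert every letter to uppercase.
For "cAbinetn", step one produces "netncAbi"; step two turns that into "NETNCABI".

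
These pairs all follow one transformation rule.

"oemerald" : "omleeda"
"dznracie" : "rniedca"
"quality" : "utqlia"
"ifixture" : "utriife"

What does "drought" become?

Each output is the input with this applied: sort the characters into reverse alphabetical order, then delete the first character.
For "drought", step one produces "utrohgd"; step two turns that into "trohgd".
(Check on "dznracie": → "zrniedca" → "rniedca" ✓)

trohgd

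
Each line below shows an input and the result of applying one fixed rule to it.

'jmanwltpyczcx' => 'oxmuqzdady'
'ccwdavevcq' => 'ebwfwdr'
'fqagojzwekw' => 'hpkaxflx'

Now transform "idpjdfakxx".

kegblyy

The rule is to shift every letter 1 place forward in the alphabet (wrapping around), then delete the first 3 characters.
"idpjdfakxx" → "kegblyy".
(Check on "ccwdavevcq": → "ddxebwfwdr" → "ebwfwdr" ✓)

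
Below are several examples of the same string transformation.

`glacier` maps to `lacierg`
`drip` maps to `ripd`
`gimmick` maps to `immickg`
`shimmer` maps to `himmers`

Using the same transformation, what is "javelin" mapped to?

Rule — move the first character to the end.
Doing the same to "javelin": "avelinj".

avelinj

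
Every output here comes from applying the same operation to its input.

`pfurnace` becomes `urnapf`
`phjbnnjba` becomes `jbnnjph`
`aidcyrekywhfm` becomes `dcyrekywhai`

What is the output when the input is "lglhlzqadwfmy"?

What's happening: delete the last 2 characters, then move the first 2 characters to the end (rotate left by 2).
On "lglhlzqadwfmy": the first step gives "lglhlzqadwf", and the second then gives "lhlzqadwflg".

lhlzqadwflg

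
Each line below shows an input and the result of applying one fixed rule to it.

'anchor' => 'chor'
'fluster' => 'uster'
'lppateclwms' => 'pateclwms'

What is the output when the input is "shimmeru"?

The pattern: delete the first 2 characters.
Doing the same to "shimmeru": "immeru".

immeru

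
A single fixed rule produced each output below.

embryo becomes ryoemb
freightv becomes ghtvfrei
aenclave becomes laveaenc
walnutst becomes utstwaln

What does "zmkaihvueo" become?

hvueozmkai

Rule — swap the front and back halves of the string.
So "zmkaihvueo" becomes "hvueozmkai".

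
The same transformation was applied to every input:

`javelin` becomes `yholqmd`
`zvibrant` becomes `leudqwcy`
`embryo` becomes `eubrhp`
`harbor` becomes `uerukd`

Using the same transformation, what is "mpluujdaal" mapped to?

oxxmgddops

The transformation: move the first 2 characters to the end (rotate left by 2), then shift every letter 3 places forward in the alphabet (wrapping around).
Working it through for "mpluujdaal": intermediate "luujdaalmp", final "oxxmgddops".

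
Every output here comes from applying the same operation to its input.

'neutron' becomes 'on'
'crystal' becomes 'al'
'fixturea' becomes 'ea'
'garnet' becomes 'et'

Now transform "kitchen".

Each output is the input with this applied: keep only the last 2 characters.
For "kitchen" the result is "en".

en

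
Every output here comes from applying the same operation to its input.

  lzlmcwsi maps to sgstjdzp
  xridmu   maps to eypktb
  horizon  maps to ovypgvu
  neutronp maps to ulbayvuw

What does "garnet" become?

nhyula

What's happening: shift every letter 7 places forward in the alphabet (wrapping around).
Doing the same to "garnet": "nhyula".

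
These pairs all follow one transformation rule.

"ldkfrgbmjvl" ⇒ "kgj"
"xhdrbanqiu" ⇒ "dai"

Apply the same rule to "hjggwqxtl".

gql

Each output is the input with this applied: keep one character in every 3, starting at position 3 (positions 3rd, 6th, 9th, ...).
For "hjggwqxtl" the result is "gql".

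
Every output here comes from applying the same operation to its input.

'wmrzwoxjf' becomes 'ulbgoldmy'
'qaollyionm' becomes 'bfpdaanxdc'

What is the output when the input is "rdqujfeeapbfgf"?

ugsfjyuttpequv

The pattern: shift every letter 11 places backward in the alphabet (wrapping around), then move the last character to the front.
Working it through for "rdqujfeeapbfgf": intermediate "gsfjyuttpequvu", final "ugsfjyuttpequv".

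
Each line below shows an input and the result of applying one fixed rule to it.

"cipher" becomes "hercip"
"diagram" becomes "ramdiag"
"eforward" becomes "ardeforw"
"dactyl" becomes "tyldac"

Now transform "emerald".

The rule is to move the last 3 characters to the front (rotate right by 3).
On "emerald" that produces "aldemer".

aldemer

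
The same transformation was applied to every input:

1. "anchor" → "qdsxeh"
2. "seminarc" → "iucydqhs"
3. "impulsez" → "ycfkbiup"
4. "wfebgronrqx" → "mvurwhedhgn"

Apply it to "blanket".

What's happening: shift every letter 10 places backward in the alphabet (wrapping around).
Doing the same to "blanket": "rbqdauj".

rbqdauj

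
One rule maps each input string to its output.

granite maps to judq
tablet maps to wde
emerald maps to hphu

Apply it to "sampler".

vdps

Each output is the input with this applied: shift every letter 3 places forward in the alphabet (wrapping around), then delete the last 3 characters.
For "sampler", step one produces "vdpsohu"; step two turns that into "vdps".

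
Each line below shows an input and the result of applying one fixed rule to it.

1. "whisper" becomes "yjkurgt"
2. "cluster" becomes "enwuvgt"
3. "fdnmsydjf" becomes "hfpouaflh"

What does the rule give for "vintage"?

xkpvcig

The pattern: shift every letter 2 places forward in the alphabet (wrapping around).
Applying that to "vintage" gives "xkpvcig".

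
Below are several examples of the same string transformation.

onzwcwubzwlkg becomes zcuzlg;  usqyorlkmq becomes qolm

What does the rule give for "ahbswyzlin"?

bwzi

What's happening: delete the first character, then keep every other character starting from the second (positions 2nd, 4th, 6th, ...).
Working it through for "ahbswyzlin": intermediate "hbswyzlin", final "bwzi".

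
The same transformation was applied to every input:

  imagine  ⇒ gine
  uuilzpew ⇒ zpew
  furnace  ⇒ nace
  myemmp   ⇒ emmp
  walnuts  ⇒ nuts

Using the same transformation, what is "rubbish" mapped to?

The pattern: keep only the last 4 characters.
For "rubbish" the result is "bish".

bish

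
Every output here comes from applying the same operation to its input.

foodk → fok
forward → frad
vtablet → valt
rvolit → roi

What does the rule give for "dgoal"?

The pattern: keep every other character starting from the first (positions 1st, 3rd, 5th, ...).
"dgoal" → "dol".

dol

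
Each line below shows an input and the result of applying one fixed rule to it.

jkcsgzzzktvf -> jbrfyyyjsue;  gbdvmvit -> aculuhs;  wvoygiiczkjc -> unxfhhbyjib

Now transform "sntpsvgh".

Looking at the pairs, the operation is to delete the first character, then shift every letter 1 place backward in the alphabet (wrapping around).
Working it through for "sntpsvgh": intermediate "ntpsvgh", final "msorufg".

msorufg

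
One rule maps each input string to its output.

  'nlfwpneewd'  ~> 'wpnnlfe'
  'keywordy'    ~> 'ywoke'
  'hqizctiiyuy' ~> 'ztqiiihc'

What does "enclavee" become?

Looking at the pairs, the operation is to delete the last 3 characters, then sort the characters into reverse alphabetical order.
On "enclavee": the first step gives "encla", and the second then gives "nleca".

nleca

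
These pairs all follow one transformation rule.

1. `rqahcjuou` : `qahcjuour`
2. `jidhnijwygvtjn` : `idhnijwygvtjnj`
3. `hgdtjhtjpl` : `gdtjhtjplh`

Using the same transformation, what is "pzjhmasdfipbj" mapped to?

zjhmasdfipbjp

The pattern: move the first character to the end.
So "pzjhmasdfipbj" becomes "zjhmasdfipbjp".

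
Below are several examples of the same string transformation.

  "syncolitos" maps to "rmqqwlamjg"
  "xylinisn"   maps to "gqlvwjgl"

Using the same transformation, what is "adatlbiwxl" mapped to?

uvjybyrjzg

What's happening: move the last 3 characters to the front (rotate right by 3), then shift every letter 2 places backward in the alphabet (wrapping around).
Applying both steps to "adatlbiwxl": "wxladatlbi", then "uvjybyrjzg".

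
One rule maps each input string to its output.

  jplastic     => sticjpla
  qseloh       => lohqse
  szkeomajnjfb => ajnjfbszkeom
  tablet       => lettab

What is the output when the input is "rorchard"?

The transformation: swap the front and back halves of the string.
Doing the same to "rorchard": "hardrorc".

hardrorc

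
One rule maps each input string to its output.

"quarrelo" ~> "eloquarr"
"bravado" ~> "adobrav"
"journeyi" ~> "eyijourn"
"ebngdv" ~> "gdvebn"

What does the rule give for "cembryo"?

ryocemb

What's happening: move the last 3 characters to the front (rotate right by 3).
"cembryo" → "ryocemb".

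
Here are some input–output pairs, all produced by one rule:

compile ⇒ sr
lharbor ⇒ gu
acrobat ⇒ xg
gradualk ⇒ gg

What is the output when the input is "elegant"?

In each case the input is transformed by: keep one character in every 3, starting at position 3 (positions 3rd, 6th, 9th, ...), then shift every letter 6 places forward in the alphabet (wrapping around).
Applying both steps to "elegant": "en", then "kt".

kt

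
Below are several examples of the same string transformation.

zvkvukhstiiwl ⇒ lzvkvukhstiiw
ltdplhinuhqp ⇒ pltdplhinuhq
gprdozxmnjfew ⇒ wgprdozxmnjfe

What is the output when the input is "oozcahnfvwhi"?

In each case the input is transformed by: move the last character to the front.
So "oozcahnfvwhi" becomes "ioozcahnfvwh".

ioozcahnfvwh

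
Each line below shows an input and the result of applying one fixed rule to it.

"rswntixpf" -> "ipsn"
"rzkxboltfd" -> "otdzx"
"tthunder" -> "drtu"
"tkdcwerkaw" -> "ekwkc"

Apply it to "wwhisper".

prwi

Looking at the pairs, the operation is to keep every other character starting from the second (positions 2nd, 4th, 6th, ...), then move the first 2 characters to the end (rotate left by 2).
"wwhisper" → "prwi".
(Check on "rswntixpf": → "snip" → "ipsn" ✓)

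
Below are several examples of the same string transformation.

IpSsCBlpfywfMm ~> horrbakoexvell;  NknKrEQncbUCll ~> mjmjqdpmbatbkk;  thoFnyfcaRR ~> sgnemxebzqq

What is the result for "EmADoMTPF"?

In each case the input is transformed by: shift every letter 1 place backward in the alphabet (wrapping around), then convert every letter to lowercase.
"EmADoMTPF" → "DlZCnLSOE" → "dlzcnlsoe".

dlzcnlsoe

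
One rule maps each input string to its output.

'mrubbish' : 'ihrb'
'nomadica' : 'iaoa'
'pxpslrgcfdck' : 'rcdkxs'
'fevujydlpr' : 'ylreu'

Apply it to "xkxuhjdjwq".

jjqku

Rule — keep every other character starting from the second (positions 2nd, 4th, 6th, ...), then move the first 2 characters to the end (rotate left by 2).
Starting from "xkxuhjdjwq": after the first operation, "kujjq"; after the second, "jjqku".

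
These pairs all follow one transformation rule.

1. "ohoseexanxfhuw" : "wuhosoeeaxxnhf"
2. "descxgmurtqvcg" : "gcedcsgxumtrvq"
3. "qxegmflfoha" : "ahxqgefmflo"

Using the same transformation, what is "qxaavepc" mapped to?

The pattern: move the last 2 characters to the front (rotate right by 2), then swap each adjacent pair of characters (1↔2, 3↔4, ...).
Applying both steps to "qxaavepc": "pcqxaave", then "cpxqaaev".

cpxqaaev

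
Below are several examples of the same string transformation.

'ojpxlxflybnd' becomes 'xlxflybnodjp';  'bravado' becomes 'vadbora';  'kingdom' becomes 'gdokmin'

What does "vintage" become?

tagvein

Rule — swap the first and last characters, then move the first 3 characters to the end (rotate left by 3).
"vintage" → "eintagv" → "tagvein".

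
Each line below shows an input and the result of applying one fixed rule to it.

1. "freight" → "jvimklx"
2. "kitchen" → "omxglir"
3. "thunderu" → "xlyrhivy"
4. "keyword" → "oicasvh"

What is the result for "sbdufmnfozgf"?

The transformation: shift every letter 4 places forward in the alphabet (wrapping around).
So "sbdufmnfozgf" becomes "wfhyjqrjsdkj".

wfhyjqrjsdkj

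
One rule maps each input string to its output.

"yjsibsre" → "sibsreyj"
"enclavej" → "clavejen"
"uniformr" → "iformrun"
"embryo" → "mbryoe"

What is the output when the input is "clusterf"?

usterfcl

Each output is the input with this applied: swap the front and back halves of the string, then move the last 2 characters to the front (rotate right by 2).
For "clusterf", step one produces "terfclus"; step two turns that into "usterfcl".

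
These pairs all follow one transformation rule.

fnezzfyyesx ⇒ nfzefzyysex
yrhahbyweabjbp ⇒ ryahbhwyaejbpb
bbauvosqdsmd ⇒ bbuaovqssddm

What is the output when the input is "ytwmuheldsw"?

tymwhulesdw

Looking at the pairs, the operation is to swap each adjacent pair of characters (1↔2, 3↔4, ...).
For "ytwmuheldsw" the result is "tymwhulesdw".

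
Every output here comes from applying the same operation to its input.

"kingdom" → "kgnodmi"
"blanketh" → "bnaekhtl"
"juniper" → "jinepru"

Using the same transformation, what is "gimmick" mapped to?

Each output is the input with this applied: swap each adjacent pair of characters (1↔2, 3↔4, ...), then move the first character to the end.
Applying both steps to "gimmick": "igmmcik", then "gmmciki".
(Check on "blanketh": → "lbnaekht" → "bnaekhtl" ✓)

gmmciki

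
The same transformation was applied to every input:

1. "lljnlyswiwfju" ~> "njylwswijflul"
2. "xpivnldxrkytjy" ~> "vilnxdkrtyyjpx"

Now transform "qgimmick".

miimkcgq

What's happening: move the first 2 characters to the end (rotate left by 2), then swap each adjacent pair of characters (1↔2, 3↔4, ...).
Applying both steps to "qgimmick": "immickqg", then "miimkcgq".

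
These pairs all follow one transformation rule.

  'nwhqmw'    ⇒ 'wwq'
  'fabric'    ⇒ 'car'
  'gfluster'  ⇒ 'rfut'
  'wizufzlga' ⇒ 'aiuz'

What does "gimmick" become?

The rule is to move the last 2 characters to the front (rotate right by 2), then keep every other character starting from the second (positions 2nd, 4th, 6th, ...).
Applying both steps to "gimmick": "ckgimmi", then "kim".

kim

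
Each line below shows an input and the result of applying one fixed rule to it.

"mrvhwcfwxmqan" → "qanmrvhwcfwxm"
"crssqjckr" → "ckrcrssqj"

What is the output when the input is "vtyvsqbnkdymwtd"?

wtdvtyvsqbnkdym

Each output is the input with this applied: move the last 3 characters to the front (rotate right by 3).
So "vtyvsqbnkdymwtd" becomes "wtdvtyvsqbnkdym".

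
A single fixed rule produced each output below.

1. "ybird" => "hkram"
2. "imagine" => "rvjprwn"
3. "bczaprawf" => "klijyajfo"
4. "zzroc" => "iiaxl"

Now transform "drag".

Each output is the input with this applied: shift every letter 9 places forward in the alphabet (wrapping around).
Applying that to "drag" gives "majp".

majp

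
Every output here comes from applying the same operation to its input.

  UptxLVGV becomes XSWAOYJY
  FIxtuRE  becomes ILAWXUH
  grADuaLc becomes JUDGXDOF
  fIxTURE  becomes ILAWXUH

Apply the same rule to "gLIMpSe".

JOLPSVH

In each case the input is transformed by: shift every letter 3 places forward in the alphabet (wrapping around), then convert every letter to uppercase.
Starting from "gLIMpSe": after the first operation, "jOLPsVh"; after the second, "JOLPSVH".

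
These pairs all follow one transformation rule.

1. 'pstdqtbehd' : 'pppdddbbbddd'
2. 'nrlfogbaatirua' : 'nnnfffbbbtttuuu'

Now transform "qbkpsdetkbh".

qqqpppeeebbb

What's happening: keep one character in every 3, starting at position 1 (positions 1st, 4th, 7th, ...), then repeat every character 3 times.
Starting from "qbkpsdetkbh": after the first operation, "qpeb"; after the second, "qqqpppeeebbb".
(Check on "pstdqtbehd": → "pdbd" → "pppdddbbbddd" ✓)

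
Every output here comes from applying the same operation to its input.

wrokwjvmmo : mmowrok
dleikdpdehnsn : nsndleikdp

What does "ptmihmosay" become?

sayptmi

The pattern: move the last 3 characters to the front (rotate right by 3), then delete the last 3 characters.
On "ptmihmosay" that produces "sayptmi".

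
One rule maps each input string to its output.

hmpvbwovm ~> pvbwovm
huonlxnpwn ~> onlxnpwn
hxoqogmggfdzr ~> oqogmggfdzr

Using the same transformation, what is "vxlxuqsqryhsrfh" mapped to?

Each output is the input with this applied: delete the first 2 characters.
"vxlxuqsqryhsrfh" → "lxuqsqryhsrfh".

lxuqsqryhsrfh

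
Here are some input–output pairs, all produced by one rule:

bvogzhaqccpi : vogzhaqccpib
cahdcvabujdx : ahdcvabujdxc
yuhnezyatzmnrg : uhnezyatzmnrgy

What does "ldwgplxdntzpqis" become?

dwgplxdntzpqisl

The transformation: move the first character to the end.
Doing the same to "ldwgplxdntzpqis": "dwgplxdntzpqisl".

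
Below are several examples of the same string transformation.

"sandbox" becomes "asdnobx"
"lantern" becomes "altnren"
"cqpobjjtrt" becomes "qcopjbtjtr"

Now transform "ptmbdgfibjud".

Rule — swap each adjacent pair of characters (1↔2, 3↔4, ...).
Doing the same to "ptmbdgfibjud": "tpbmgdifjbdu".

tpbmgdifjbdu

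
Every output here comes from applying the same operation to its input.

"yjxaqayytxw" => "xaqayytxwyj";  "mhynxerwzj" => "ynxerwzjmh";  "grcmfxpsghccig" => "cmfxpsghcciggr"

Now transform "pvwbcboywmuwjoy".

wbcboywmuwjoypv

Each output is the input with this applied: move the first 2 characters to the end (rotate left by 2).
For "pvwbcboywmuwjoy" the result is "wbcboywmuwjoypv".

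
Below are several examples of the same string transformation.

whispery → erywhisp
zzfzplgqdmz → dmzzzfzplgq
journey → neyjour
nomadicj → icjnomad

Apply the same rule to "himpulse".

Each output is the input with this applied: move the last 3 characters to the front (rotate right by 3).
For "himpulse" the result is "lsehimpu".

lsehimpu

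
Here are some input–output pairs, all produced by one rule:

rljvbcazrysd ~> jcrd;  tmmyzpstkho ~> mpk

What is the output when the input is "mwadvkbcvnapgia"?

Rule — keep one character in every 3, starting at position 3 (positions 3rd, 6th, 9th, ...).
So "mwadvkbcvnapgia" becomes "akvpa".

akvpa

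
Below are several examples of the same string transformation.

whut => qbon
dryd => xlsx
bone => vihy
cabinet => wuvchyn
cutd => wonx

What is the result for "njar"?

The pattern: shift every letter 6 places backward in the alphabet (wrapping around).
So "njar" becomes "hdul".

hdul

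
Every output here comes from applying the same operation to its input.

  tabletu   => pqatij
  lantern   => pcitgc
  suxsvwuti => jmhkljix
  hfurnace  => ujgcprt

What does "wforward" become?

udglpgs

The pattern: shift every letter 11 places backward in the alphabet (wrapping around), then delete the first character.
On "wforward": the first step gives "ludglpgs", and the second then gives "udglpgs".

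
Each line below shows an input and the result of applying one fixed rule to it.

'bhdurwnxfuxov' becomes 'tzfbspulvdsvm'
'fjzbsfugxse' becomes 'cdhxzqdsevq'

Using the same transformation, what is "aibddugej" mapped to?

Rule — move the last character to the front, then shift every letter 2 places backward in the alphabet (wrapping around).
"aibddugej" → "jaibdduge" → "hygzbbsec".

hygzbbsec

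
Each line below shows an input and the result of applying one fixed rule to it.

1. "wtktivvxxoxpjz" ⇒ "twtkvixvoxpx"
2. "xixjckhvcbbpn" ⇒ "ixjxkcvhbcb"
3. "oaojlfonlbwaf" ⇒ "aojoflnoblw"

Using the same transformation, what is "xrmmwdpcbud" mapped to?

Each output is the input with this applied: delete the last 2 characters, then swap each adjacent pair of characters (1↔2, 3↔4, ...).
Applying both steps to "xrmmwdpcbud": "xrmmwdpcb", then "rxmmdwcpb".

rxmmdwcpb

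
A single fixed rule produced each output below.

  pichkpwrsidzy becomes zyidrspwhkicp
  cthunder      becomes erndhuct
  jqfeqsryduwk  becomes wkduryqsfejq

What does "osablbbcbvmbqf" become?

The transformation: reverse the string, then swap each adjacent pair of characters (1↔2, 3↔4, ...).
"osablbbcbvmbqf" → "qfmbbvbclbabos".
(Check on "jqfeqsryduwk": → "kwudyrsqefqj" → "wkduryqsfejq" ✓)

qfmbbvbclbabos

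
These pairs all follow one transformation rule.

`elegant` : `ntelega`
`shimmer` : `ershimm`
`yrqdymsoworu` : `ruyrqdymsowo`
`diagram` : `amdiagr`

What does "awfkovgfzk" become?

zkawfkovgf

In each case the input is transformed by: move the last 2 characters to the front (rotate right by 2).
Doing the same to "awfkovgfzk": "zkawfkovgf".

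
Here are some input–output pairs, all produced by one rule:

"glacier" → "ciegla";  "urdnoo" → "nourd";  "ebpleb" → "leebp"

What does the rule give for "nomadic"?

The transformation: delete the last character, then move the first 3 characters to the end (rotate left by 3).
Working it through for "nomadic": intermediate "nomadi", final "adinom".
(Check on "ebpleb": → "ebple" → "leebp" ✓)

adinom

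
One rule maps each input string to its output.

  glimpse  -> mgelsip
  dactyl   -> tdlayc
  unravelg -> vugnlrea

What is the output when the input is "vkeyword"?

Rule — take characters alternately from the front and the back (1st, last, 2nd, 2nd-last, ...), then move the last character to the front.
On "vkeyword": the first step gives "vdkreoyw", and the second then gives "wvdkreoy".

wvdkreoy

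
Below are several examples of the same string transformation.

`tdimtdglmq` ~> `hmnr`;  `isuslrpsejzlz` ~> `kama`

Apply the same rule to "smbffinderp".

efsq

Each output is the input with this applied: shift every letter 1 place forward in the alphabet (wrapping around), then keep only the last 4 characters.
On "smbffinderp": the first step gives "tncggjoefsq", and the second then gives "efsq".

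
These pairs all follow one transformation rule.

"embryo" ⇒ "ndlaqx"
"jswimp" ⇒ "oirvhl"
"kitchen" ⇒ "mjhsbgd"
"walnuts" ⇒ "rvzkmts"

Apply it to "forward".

cenqvzq

In each case the input is transformed by: shift every letter 1 place backward in the alphabet (wrapping around), then move the last character to the front.
On "forward": the first step gives "enqvzqc", and the second then gives "cenqvzq".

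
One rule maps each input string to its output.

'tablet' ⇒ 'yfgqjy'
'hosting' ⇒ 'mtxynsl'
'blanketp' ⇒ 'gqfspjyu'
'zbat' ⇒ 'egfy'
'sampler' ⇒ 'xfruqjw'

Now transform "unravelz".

zswfajqe

The transformation: shift every letter 5 places forward in the alphabet (wrapping around).
For "unravelz" the result is "zswfajqe".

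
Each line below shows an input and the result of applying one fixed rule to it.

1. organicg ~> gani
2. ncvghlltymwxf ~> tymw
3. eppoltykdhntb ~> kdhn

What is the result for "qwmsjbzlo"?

sjbz

Looking at the pairs, the operation is to move the last 2 characters to the front (rotate right by 2), then keep only the last 4 characters.
Doing the same to "qwmsjbzlo": "sjbz".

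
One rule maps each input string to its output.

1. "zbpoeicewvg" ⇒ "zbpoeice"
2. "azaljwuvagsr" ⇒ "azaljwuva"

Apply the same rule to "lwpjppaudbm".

lwpjppau

Looking at the pairs, the operation is to delete the last 3 characters.
On "lwpjppaudbm" that produces "lwpjppau".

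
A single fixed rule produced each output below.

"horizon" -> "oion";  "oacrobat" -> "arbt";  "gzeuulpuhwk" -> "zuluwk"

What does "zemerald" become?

What's happening: swap each adjacent pair of characters (1↔2, 3↔4, ...), then keep every other character starting from the first (positions 1st, 3rd, 5th, ...).
Applying both steps to "zemerald": "ezemardl", then "eead".

eead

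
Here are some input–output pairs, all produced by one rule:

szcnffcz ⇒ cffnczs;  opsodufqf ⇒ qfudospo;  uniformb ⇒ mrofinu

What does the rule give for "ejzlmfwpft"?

What's happening: delete the last character, then reverse the string.
Working it through for "ejzlmfwpft": intermediate "ejzlmfwpf", final "fpwfmlzje".

fpwfmlzje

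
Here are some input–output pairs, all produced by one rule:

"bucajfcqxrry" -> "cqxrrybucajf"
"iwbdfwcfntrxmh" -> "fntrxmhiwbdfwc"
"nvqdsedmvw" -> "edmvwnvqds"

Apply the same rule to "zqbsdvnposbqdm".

Rule — swap the front and back halves of the string.
So "zqbsdvnposbqdm" becomes "posbqdmzqbsdvn".

posbqdmzqbsdvn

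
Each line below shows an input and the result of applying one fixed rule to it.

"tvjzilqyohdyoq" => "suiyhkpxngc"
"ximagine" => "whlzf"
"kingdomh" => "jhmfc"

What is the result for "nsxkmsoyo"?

The transformation: delete the last 3 characters, then shift every letter 1 place backward in the alphabet (wrapping around).
For "nsxkmsoyo", step one produces "nsxkms"; step two turns that into "mrwjlr".
(Check on "ximagine": → "ximag" → "whlzf" ✓)

mrwjlr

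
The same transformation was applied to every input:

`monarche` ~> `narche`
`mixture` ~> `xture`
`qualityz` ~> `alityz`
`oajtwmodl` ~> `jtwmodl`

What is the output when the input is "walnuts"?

In each case the input is transformed by: delete the first 2 characters.
Doing the same to "walnuts": "lnuts".

lnuts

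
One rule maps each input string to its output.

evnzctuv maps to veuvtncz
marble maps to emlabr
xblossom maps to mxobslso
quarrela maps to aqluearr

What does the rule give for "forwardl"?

The transformation: reverse the string, then take characters alternately from the front and the back (1st, last, 2nd, 2nd-last, ...).
Working it through for "forwardl": intermediate "ldrawrof", final "lfdorraw".

lfdorraw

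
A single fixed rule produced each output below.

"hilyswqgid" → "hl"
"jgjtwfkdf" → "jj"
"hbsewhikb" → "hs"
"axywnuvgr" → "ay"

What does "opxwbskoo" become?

Rule — keep every other character starting from the first (positions 1st, 3rd, 5th, ...), then delete the last 3 characters.
So "opxwbskoo" becomes "ox".

ox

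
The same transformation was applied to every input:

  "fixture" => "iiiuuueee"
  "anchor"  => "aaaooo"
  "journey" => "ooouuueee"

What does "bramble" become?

aaaeee

What's happening: repeat every character 3 times, then keep only the vowels.
Applying both steps to "bramble": "bbbrrraaammmbbbllleee", then "aaaeee".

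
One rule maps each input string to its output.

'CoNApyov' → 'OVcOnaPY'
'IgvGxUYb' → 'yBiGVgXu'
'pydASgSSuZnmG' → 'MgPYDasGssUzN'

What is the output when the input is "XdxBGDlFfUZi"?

What's happening: move the last 2 characters to the front (rotate right by 2), then flip the case of every letter.
"XdxBGDlFfUZi" → "ZiXdxBGDlFfU" → "zIxDXbgdLfFu".

zIxDXbgdLfFu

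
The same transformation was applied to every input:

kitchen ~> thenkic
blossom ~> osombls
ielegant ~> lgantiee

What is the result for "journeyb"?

The rule is to move the first 3 characters to the end (rotate left by 3), then swap the first and last characters.
"journeyb" → "rneybjou" → "uneybjor".

uneybjor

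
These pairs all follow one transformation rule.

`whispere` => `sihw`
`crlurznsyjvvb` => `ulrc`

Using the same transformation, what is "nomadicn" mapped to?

Rule — reverse the string, then keep only the last 4 characters.
Working it through for "nomadicn": intermediate "ncidamon", final "amon".

amon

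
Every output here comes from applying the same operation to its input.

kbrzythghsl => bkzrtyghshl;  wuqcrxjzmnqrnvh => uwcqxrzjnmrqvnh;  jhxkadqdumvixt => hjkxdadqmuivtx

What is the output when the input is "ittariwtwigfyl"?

In each case the input is transformed by: swap each adjacent pair of characters (1↔2, 3↔4, ...).
Applying that to "ittariwtwigfyl" gives "tiatirtwiwfgly".

tiatirtwiwfgly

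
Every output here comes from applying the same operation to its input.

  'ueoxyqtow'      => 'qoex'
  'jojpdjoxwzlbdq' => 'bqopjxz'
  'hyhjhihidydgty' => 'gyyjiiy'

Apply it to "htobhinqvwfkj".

What's happening: keep every other character starting from the second (positions 2nd, 4th, 6th, ...), then move the last 2 characters to the front (rotate right by 2).
"htobhinqvwfkj" → "tbiqwk" → "wktbiq".

wktbiq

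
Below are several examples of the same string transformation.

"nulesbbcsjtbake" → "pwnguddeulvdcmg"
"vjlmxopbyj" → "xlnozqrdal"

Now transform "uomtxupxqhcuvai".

The pattern: shift every letter 2 places forward in the alphabet (wrapping around).
Doing the same to "uomtxupxqhcuvai": "wqovzwrzsjewxck".

wqovzwrzsjewxck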